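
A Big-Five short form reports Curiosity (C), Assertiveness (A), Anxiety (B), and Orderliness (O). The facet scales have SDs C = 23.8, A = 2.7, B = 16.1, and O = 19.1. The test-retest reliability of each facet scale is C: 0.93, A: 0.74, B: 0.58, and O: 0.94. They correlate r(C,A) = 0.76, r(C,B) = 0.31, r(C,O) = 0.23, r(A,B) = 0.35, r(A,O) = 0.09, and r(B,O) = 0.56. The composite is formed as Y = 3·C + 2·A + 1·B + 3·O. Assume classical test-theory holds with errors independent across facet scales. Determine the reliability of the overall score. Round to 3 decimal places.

0.948

Var(Y) = 3²·23.8² + 2²·2.7² + 16.1² + 3²·19.1² + 2·[6·23.8·2.7·0.76 + 3·23.8·16.1·0.31 + 9·23.8·19.1·0.23 + 2·2.7·16.1·0.35 + 6·2.7·19.1·0.09 + 3·16.1·19.1·0.56] = 8669.62 + 4330.51 = 13000.1.
With uncorrelated errors the cross-covariances are all true-score covariance, so they carry over unchanged; only the diagonal terms shrink to ρᵢσᵢ².
True-score variance = [3²·23.8²·0.93 + 2²·2.7²·0.74 + 16.1²·0.58 + 3²·19.1²·0.94] + 4330.51 = 7999.32 + 4330.51 = 12329.8.
Reliability = 12329.8 / 13000.1 = 0.948.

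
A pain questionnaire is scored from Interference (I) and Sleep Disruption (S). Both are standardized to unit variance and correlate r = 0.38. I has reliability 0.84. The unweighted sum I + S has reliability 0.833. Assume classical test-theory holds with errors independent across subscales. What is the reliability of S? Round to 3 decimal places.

Var(I+S) = 2 + 2·0.38 = 2.760.
True-score variance = ρ_I + ρ_S + 2·0.38, so 0.833 = (0.84 + ρ_S + 0.76) / 2.760.
ρ_S = 0.833·2.760 − 0.84 − 0.76 = 0.699.

0.699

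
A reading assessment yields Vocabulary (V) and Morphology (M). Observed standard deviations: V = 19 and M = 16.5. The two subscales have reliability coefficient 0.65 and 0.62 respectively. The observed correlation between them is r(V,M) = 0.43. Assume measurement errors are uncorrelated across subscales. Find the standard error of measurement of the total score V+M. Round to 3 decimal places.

15.159

Var(total) = 633.25 + 269.61 = 902.86.
True-score variance = 403.445 + 269.61 = 673.055, so reliability = 0.7455.
Error variance = 902.86 − 673.055 = 229.805; SEM = √229.805 = 15.159.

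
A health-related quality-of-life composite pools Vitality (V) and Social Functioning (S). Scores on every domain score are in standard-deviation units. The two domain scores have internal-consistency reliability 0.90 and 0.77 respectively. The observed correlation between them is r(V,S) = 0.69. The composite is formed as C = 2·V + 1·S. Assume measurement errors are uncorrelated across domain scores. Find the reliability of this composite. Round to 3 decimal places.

Var(C) = 2² + 1 + 2·[2·0.69] = 5 + 2.76 = 7.76.
Because errors are independent across components, Cov(Tᵢ,Tⱼ) = Cov(Xᵢ,Xⱼ); the off-diagonal part of the true-score variance is the same as above.
True-score variance = [2²·0.90 + 0.77] + 2.76 = 4.37 + 2.76 = 7.13.
Reliability = 7.13 / 7.76 = 0.919.

0.919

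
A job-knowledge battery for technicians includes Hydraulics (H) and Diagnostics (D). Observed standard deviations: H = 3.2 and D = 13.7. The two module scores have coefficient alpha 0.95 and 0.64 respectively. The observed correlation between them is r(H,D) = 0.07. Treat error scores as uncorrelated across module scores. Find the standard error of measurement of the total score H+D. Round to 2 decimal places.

8.25

Var(total) = 197.93 + 6.1376 = 204.068.
True-score variance = 129.85 + 6.1376 = 135.987, so reliability = 0.6664.
Error variance = 204.068 − 135.987 = 68.0804; SEM = √68.0804 = 8.25.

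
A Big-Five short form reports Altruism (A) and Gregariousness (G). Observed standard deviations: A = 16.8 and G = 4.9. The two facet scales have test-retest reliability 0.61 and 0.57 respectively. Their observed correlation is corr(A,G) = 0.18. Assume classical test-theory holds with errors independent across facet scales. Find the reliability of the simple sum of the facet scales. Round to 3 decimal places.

Var(A+G) = 16.8² + 4.9² + 2·[16.8·4.9·0.18] = 306.25 + 29.6352 = 335.885.
With uncorrelated errors the cross-covariances are all true-score covariance, so they carry over unchanged; only the diagonal terms shrink to ρᵢσᵢ².
True-score variance = [16.8²·0.61 + 4.9²·0.57] + 29.6352 = 185.852 + 29.6352 = 215.487.
Reliability = 215.487 / 335.885 = 0.642.

0.642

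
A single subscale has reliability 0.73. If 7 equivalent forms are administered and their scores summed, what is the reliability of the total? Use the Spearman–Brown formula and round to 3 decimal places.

ρ_k = kρ / (1 + (k−1)ρ) = 7·0.73 / (1 + 6·0.73) = 5.110 / 5.380 = 0.950.

0.950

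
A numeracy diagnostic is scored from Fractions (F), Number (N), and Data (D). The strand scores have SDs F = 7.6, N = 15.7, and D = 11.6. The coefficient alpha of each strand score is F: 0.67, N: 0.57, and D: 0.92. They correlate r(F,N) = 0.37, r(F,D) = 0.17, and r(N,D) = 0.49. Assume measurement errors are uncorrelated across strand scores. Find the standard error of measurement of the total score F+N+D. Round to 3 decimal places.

Var(total) = 438.81 + 296.749 = 735.559.
True-score variance = 302.994 + 296.749 = 599.742, so reliability = 0.8154.
Error variance = 735.559 − 599.742 = 135.816; SEM = √135.816 = 11.654.

11.654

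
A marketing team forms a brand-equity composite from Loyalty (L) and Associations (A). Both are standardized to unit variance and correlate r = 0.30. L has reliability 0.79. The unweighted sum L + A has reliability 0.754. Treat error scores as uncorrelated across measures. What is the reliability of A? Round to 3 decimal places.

Var(L+A) = 2 + 2·0.30 = 2.600.
True-score variance = ρ_L + ρ_A + 2·0.30, so 0.754 = (0.79 + ρ_A + 0.60) / 2.600.
ρ_A = 0.754·2.600 − 0.79 − 0.60 = 0.570.

0.570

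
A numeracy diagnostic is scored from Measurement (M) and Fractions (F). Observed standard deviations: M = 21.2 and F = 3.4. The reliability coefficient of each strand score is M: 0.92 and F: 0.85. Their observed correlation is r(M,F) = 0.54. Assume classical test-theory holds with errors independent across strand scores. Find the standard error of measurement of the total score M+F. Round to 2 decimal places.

6.14

Var(total) = 461 + 77.8464 = 538.846.
True-score variance = 423.311 + 77.8464 = 501.157, so reliability = 0.9301.
Error variance = 538.846 − 501.157 = 37.6892; SEM = √37.6892 = 6.14.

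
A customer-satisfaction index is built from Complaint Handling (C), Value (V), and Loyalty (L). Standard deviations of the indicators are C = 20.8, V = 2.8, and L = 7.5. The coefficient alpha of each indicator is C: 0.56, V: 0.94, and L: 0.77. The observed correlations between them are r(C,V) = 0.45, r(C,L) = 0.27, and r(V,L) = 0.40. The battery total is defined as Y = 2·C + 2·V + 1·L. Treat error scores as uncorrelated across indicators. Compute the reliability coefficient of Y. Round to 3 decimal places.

0.652

Var(Y) = 2²·20.8² + 2²·2.8² + 7.5² + 2·[4·20.8·2.8·0.45 + 2·20.8·7.5·0.27 + 2·2.8·7.5·0.40] = 1818.17 + 411.744 = 2229.91.
Because errors are independent across components, Cov(Tᵢ,Tⱼ) = Cov(Xᵢ,Xⱼ); the off-diagonal part of the true-score variance is the same as above.
True-score variance = [2²·20.8²·0.56 + 2²·2.8²·0.94 + 7.5²·0.77] + 411.744 = 1041.9 + 411.744 = 1453.65.
Reliability = 1453.65 / 2229.91 = 0.652.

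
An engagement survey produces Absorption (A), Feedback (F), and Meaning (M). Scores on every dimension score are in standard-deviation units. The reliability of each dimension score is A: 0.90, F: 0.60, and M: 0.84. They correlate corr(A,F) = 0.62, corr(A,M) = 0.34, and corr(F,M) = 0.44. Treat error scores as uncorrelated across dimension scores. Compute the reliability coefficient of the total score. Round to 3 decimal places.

0.886

Var(A+F+M) = 3 + 2·[0.62 + 0.34 + 0.44] = 3 + 2.8 = 5.8.
Because errors are independent across components, Cov(Tᵢ,Tⱼ) = Cov(Xᵢ,Xⱼ); the off-diagonal part of the true-score variance is the same as above.
True-score variance = [0.90 + 0.60 + 0.84] + 2.8 = 2.34 + 2.8 = 5.14.
Reliability = 5.14 / 5.8 = 0.886.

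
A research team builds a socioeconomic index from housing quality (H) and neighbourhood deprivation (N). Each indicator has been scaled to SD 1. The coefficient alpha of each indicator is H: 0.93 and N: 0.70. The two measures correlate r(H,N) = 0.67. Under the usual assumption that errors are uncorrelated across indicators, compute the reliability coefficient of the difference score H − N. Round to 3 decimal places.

0.439

Var(H−N) = 1 + 1 − 2·0.67 = 2 − 1.34 = 0.66.
With uncorrelated errors the cross-covariances are all true-score covariance, so they carry over unchanged; only the diagonal terms shrink to ρᵢσᵢ².
True-score variance = [0.93 + 0.70] − 1.34 = 1.63 − 1.34 = 0.29.
Reliability = 0.29 / 0.66 = 0.439.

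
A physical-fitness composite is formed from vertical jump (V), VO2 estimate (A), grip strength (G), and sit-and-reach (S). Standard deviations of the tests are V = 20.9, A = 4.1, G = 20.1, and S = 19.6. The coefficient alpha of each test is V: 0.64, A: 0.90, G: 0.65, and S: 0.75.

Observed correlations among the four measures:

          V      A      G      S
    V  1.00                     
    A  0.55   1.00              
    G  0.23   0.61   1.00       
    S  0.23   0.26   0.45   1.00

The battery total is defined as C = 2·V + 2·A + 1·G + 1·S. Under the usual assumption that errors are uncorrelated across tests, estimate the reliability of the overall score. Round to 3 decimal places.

Var(C) = 2²·20.9² + 2²·4.1² + 20.1² + 19.6² + 2·[4·20.9·4.1·0.55 + 2·20.9·20.1·0.23 + 2·20.9·19.6·0.23 + 2·4.1·20.1·0.61 + 2·4.1·19.6·0.26 + 20.1·19.6·0.45] = 2602.65 + 1779.61 = 4382.26.
With uncorrelated errors the cross-covariances are all true-score covariance, so they carry over unchanged; only the diagonal terms shrink to ρᵢσᵢ².
True-score variance = [2²·20.9²·0.64 + 2²·4.1²·0.90 + 20.1²·0.65 + 19.6²·0.75] + 1779.61 = 1729.48 + 1779.61 = 3509.08.
Reliability = 3509.08 / 4382.26 = 0.801.

0.801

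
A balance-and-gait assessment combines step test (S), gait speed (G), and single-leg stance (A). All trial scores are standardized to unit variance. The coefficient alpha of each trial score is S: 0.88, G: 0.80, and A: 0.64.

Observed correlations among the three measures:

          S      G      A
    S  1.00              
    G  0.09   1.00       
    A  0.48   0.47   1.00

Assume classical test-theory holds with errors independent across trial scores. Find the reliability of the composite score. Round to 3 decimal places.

0.866

Var(S+G+A) = 3 + 2·[0.09 + 0.48 + 0.47] = 3 + 2.08 = 5.08.
With uncorrelated errors the cross-covariances are all true-score covariance, so they carry over unchanged; only the diagonal terms shrink to ρᵢσᵢ².
True-score variance = [0.88 + 0.80 + 0.64] + 2.08 = 2.32 + 2.08 = 4.4.
Reliability = 4.4 / 5.08 = 0.866.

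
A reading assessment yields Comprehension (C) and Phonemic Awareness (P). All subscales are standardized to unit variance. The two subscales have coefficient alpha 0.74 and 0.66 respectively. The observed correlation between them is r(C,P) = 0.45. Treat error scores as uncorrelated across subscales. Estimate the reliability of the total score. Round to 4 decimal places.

Var(C+P) = 2 + 2·[0.45] = 2 + 0.9 = 2.9.
Because errors are independent across components, Cov(Tᵢ,Tⱼ) = Cov(Xᵢ,Xⱼ); the off-diagonal part of the true-score variance is the same as above.
True-score variance = [0.74 + 0.66] + 0.9 = 1.4 + 0.9 = 2.3.
Reliability = 2.3 / 2.9 = 0.7931.

0.7931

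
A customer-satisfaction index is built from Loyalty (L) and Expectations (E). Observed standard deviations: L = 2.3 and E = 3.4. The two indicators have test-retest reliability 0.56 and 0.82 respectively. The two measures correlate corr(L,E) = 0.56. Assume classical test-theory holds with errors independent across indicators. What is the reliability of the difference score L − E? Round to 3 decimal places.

Var(L−E) = 2.3² + 3.4² − 2·2.3·3.4·0.56 = 16.85 − 8.7584 = 8.0916.
With uncorrelated errors the cross-covariances are all true-score covariance, so they carry over unchanged; only the diagonal terms shrink to ρᵢσᵢ².
True-score variance = [2.3²·0.56 + 3.4²·0.82] − 8.7584 = 12.4416 − 8.7584 = 3.6832.
Reliability = 3.6832 / 8.0916 = 0.455.

0.455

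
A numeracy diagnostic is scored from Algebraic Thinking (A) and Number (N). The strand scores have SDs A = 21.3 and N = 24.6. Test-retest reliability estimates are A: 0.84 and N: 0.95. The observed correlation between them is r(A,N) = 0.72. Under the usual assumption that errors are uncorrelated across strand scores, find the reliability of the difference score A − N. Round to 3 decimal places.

Var(A−N) = 21.3² + 24.6² − 2·21.3·24.6·0.72 = 1058.85 − 754.531 = 304.319.
With uncorrelated errors the cross-covariances are all true-score covariance, so they carry over unchanged; only the diagonal terms shrink to ρᵢσᵢ².
True-score variance = [21.3²·0.84 + 24.6²·0.95] − 754.531 = 956.002 − 754.531 = 201.47.
Reliability = 201.47 / 304.319 = 0.662.

0.662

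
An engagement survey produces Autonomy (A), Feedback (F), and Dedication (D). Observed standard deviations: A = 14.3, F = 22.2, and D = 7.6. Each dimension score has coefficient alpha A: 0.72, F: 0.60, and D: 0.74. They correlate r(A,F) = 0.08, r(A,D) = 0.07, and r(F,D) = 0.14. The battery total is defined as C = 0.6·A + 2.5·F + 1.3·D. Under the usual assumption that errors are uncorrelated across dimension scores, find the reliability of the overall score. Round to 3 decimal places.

Var(C) = 0.6²·14.3² + 2.5²·22.2² + 1.3²·7.6² + 2·[1.5·14.3·22.2·0.08 + 0.78·14.3·7.6·0.07 + 3.25·22.2·7.6·0.14] = 3251.48 + 241.593 = 3493.07.
With uncorrelated errors the cross-covariances are all true-score covariance, so they carry over unchanged; only the diagonal terms shrink to ρᵢσᵢ².
True-score variance = [0.6²·14.3²·0.72 + 2.5²·22.2²·0.60 + 1.3²·7.6²·0.74] + 241.593 = 1973.39 + 241.593 = 2214.98.
Reliability = 2214.98 / 3493.07 = 0.634.

0.634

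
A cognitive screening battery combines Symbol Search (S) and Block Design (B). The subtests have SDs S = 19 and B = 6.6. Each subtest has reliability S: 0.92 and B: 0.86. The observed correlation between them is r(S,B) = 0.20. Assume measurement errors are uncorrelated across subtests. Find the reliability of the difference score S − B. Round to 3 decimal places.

0.901

Var(S−B) = 19² + 6.6² − 2·19·6.6·0.20 = 404.56 − 50.16 = 354.4.
Under uncorrelated errors the observed covariances equal the true-score covariances, so only the own-variance terms attenuate.
True-score variance = [19²·0.92 + 6.6²·0.86] − 50.16 = 369.582 − 50.16 = 319.422.
Reliability = 319.422 / 354.4 = 0.901.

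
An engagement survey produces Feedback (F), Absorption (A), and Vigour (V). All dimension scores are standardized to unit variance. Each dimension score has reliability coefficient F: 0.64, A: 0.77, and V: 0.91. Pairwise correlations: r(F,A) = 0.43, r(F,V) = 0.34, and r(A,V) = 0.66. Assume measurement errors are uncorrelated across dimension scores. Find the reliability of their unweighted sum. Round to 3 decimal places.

0.884

Var(F+A+V) = 3 + 2·[0.43 + 0.34 + 0.66] = 3 + 2.86 = 5.86.
Under uncorrelated errors the observed covariances equal the true-score covariances, so only the own-variance terms attenuate.
True-score variance = [0.64 + 0.77 + 0.91] + 2.86 = 2.32 + 2.86 = 5.18.
Reliability = 5.18 / 5.86 = 0.884.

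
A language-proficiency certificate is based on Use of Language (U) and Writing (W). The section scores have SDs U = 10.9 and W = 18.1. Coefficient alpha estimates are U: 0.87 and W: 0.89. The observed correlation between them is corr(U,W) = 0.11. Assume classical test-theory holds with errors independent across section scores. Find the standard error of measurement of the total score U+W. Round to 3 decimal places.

Var(total) = 446.42 + 43.4038 = 489.824.
True-score variance = 394.938 + 43.4038 = 438.341, so reliability = 0.8949.
Error variance = 489.824 − 438.341 = 51.4824; SEM = √51.4824 = 7.175.

7.175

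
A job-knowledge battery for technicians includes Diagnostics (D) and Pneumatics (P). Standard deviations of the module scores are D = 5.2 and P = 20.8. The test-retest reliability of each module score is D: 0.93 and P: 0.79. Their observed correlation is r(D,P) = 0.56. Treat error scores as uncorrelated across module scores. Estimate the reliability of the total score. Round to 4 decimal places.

0.8403

Var(D+P) = 5.2² + 20.8² + 2·[5.2·20.8·0.56] = 459.68 + 121.139 = 580.819.
Under uncorrelated errors the observed covariances equal the true-score covariances, so only the own-variance terms attenuate.
True-score variance = [5.2²·0.93 + 20.8²·0.79] + 121.139 = 366.933 + 121.139 = 488.072.
Reliability = 488.072 / 580.819 = 0.8403.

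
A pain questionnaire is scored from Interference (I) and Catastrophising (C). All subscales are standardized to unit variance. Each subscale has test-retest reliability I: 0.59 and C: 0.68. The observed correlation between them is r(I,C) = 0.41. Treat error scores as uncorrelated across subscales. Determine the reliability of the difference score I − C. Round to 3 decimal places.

Var(I−C) = 1 + 1 − 2·0.41 = 2 − 0.82 = 1.18.
With uncorrelated errors the cross-covariances are all true-score covariance, so they carry over unchanged; only the diagonal terms shrink to ρᵢσᵢ².
True-score variance = [0.59 + 0.68] − 0.82 = 1.27 − 0.82 = 0.45.
Reliability = 0.45 / 1.18 = 0.381.

0.381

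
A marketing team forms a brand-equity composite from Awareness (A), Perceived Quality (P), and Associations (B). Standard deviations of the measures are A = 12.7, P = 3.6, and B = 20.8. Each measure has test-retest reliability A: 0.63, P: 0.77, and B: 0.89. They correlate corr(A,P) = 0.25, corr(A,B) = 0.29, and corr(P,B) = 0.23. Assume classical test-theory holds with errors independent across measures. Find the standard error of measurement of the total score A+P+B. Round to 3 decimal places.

Var(total) = 606.89 + 210.518 = 817.408.
True-score variance = 496.642 + 210.518 = 707.159, so reliability = 0.8651.
Error variance = 817.408 − 707.159 = 110.248; SEM = √110.248 = 10.500.

10.500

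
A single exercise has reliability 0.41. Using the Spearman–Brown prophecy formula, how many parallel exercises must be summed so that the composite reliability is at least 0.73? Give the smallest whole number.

4

k ≥ ρ*(1−ρ₁)/(ρ₁(1−ρ*)) = 0.73·0.59 / (0.41·0.27) = 3.891.
Smallest integer k = 4.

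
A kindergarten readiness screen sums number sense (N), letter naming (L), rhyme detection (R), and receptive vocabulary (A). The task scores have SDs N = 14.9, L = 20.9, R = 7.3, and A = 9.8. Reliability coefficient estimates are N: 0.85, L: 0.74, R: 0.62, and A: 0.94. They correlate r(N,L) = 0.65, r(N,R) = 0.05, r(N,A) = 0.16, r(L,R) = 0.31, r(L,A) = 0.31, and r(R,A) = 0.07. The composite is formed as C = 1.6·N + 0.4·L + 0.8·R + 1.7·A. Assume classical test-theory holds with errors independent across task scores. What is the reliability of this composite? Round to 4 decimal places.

Var(C) = 1.6²·14.9² + 0.4²·20.9² + 0.8²·7.3² + 1.7²·9.8² + 2·[0.64·14.9·20.9·0.65 + 1.28·14.9·7.3·0.05 + 2.72·14.9·9.8·0.16 + 0.32·20.9·7.3·0.31 + 0.68·20.9·9.8·0.31 + 1.36·7.3·9.8·0.07] = 949.896 + 530.355 = 1480.25.
Because errors are independent across components, Cov(Tᵢ,Tⱼ) = Cov(Xᵢ,Xⱼ); the off-diagonal part of the true-score variance is the same as above.
True-score variance = [1.6²·14.9²·0.85 + 0.4²·20.9²·0.74 + 0.8²·7.3²·0.62 + 1.7²·9.8²·0.94] + 530.355 = 816.86 + 530.355 = 1347.21.
Reliability = 1347.21 / 1480.25 = 0.9101.

0.9101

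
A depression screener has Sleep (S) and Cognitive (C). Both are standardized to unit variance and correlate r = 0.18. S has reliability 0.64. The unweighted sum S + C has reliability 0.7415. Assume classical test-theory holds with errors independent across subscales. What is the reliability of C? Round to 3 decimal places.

0.750

Var(S+C) = 2 + 2·0.18 = 2.360.
True-score variance = ρ_S + ρ_C + 2·0.18, so 0.7415 = (0.64 + ρ_C + 0.36) / 2.360.
ρ_C = 0.7415·2.360 − 0.64 − 0.36 = 0.750.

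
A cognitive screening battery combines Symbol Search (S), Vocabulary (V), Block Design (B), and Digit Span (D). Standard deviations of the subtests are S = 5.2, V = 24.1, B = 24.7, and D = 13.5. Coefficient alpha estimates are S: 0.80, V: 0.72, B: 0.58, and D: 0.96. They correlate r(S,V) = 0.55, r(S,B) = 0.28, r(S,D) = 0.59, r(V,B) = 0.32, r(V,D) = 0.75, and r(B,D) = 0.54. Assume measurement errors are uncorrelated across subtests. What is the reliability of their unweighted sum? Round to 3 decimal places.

Var(S+V+B+D) = 5.2² + 24.1² + 24.7² + 13.5² + 2·[5.2·24.1·0.55 + 5.2·24.7·0.28 + 5.2·13.5·0.59 + 24.1·24.7·0.32 + 24.1·13.5·0.75 + 24.7·13.5·0.54] = 1400.19 + 1521.74 = 2921.93.
Because errors are independent across components, Cov(Tᵢ,Tⱼ) = Cov(Xᵢ,Xⱼ); the off-diagonal part of the true-score variance is the same as above.
True-score variance = [5.2²·0.80 + 24.1²·0.72 + 24.7²·0.58 + 13.5²·0.96] + 1521.74 = 968.627 + 1521.74 = 2490.37.
Reliability = 2490.37 / 2921.93 = 0.852.

0.852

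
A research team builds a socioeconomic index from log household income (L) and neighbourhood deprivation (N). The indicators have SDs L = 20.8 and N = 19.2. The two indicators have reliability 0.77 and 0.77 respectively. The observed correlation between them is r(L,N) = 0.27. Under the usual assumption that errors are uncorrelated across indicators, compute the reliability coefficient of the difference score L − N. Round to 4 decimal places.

Var(L−N) = 20.8² + 19.2² − 2·20.8·19.2·0.27 = 801.28 − 215.654 = 585.626.
Because errors are independent across components, Cov(Tᵢ,Tⱼ) = Cov(Xᵢ,Xⱼ); the off-diagonal part of the true-score variance is the same as above.
True-score variance = [20.8²·0.77 + 19.2²·0.77] − 215.654 = 616.986 − 215.654 = 401.331.
Reliability = 401.331 / 585.626 = 0.6853.

0.6853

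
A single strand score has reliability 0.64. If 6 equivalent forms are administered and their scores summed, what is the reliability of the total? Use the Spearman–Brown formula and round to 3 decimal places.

ρ_k = kρ / (1 + (k−1)ρ) = 6·0.64 / (1 + 5·0.64) = 3.840 / 4.200 = 0.914.

0.914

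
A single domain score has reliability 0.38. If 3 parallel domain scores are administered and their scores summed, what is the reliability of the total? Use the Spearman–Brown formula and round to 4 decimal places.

ρ_k = kρ / (1 + (k−1)ρ) = 3·0.38 / (1 + 2·0.38) = 1.140 / 1.760 = 0.6477.

0.6477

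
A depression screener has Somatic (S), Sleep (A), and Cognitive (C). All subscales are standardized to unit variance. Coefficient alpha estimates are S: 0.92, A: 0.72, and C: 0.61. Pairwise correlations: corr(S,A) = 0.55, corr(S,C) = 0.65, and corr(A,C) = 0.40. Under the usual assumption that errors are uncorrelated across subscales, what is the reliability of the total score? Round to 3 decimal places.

0.879

Var(S+A+C) = 3 + 2·[0.55 + 0.65 + 0.40] = 3 + 3.2 = 6.2.
Because errors are independent across components, Cov(Tᵢ,Tⱼ) = Cov(Xᵢ,Xⱼ); the off-diagonal part of the true-score variance is the same as above.
True-score variance = [0.92 + 0.72 + 0.61] + 3.2 = 2.25 + 3.2 = 5.45.
Reliability = 5.45 / 6.2 = 0.879.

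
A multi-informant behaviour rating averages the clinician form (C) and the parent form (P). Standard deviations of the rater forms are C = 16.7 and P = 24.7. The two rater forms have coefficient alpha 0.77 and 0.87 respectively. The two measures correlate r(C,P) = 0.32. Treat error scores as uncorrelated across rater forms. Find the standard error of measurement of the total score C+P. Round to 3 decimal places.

11.977

Var(total) = 888.98 + 263.994 = 1152.97.
True-score variance = 745.524 + 263.994 = 1009.52, so reliability = 0.8756.
Error variance = 1152.97 − 1009.52 = 143.456; SEM = √143.456 = 11.977.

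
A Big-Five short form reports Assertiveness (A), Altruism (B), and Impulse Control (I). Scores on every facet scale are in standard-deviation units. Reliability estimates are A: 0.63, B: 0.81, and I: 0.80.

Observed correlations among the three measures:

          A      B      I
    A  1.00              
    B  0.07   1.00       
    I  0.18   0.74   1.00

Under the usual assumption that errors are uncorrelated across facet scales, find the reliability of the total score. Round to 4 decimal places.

0.8474

Var(A+B+I) = 3 + 2·[0.07 + 0.18 + 0.74] = 3 + 1.98 = 4.98.
With uncorrelated errors the cross-covariances are all true-score covariance, so they carry over unchanged; only the diagonal terms shrink to ρᵢσᵢ².
True-score variance = [0.63 + 0.81 + 0.80] + 1.98 = 2.24 + 1.98 = 4.22.
Reliability = 4.22 / 4.98 = 0.8474.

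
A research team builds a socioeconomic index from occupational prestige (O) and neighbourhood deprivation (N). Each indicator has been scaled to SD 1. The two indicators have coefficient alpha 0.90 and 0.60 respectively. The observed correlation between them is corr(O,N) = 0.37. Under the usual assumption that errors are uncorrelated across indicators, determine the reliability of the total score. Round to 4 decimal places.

0.8175

Var(O+N) = 2 + 2·[0.37] = 2 + 0.74 = 2.74.
Because errors are independent across components, Cov(Tᵢ,Tⱼ) = Cov(Xᵢ,Xⱼ); the off-diagonal part of the true-score variance is the same as above.
True-score variance = [0.90 + 0.60] + 0.74 = 1.5 + 0.74 = 2.24.
Reliability = 2.24 / 2.74 = 0.8175.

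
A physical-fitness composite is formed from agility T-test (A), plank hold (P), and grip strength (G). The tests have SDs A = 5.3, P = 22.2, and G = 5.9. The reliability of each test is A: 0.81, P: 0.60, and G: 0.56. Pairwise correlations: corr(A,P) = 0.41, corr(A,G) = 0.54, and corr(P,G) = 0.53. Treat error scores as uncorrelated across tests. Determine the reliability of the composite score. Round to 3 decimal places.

0.736

Var(A+P+G) = 5.3² + 22.2² + 5.9² + 2·[5.3·22.2·0.41 + 5.3·5.9·0.54 + 22.2·5.9·0.53] = 555.74 + 269.092 = 824.832.
With uncorrelated errors the cross-covariances are all true-score covariance, so they carry over unchanged; only the diagonal terms shrink to ρᵢσᵢ².
True-score variance = [5.3²·0.81 + 22.2²·0.60 + 5.9²·0.56] + 269.092 = 337.95 + 269.092 = 607.042.
Reliability = 607.042 / 824.832 = 0.736.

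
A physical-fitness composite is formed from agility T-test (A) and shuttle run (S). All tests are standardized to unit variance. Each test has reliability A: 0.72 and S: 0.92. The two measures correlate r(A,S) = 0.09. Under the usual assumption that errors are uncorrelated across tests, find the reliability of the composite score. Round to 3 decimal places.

Var(A+S) = 2 + 2·[0.09] = 2 + 0.18 = 2.18.
Under uncorrelated errors the observed covariances equal the true-score covariances, so only the own-variance terms attenuate.
True-score variance = [0.72 + 0.92] + 0.18 = 1.64 + 0.18 = 1.82.
Reliability = 1.82 / 2.18 = 0.835.

0.835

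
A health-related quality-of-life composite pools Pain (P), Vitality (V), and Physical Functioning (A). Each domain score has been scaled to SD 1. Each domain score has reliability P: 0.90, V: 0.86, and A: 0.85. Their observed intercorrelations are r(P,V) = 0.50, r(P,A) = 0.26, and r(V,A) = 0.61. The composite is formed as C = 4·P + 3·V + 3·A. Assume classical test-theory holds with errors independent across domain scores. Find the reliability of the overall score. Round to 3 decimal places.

0.933

Var(C) = 4² + 3² + 3² + 2·[12·0.50 + 12·0.26 + 9·0.61] = 34 + 29.22 = 63.22.
With uncorrelated errors the cross-covariances are all true-score covariance, so they carry over unchanged; only the diagonal terms shrink to ρᵢσᵢ².
True-score variance = [4²·0.90 + 3²·0.86 + 3²·0.85] + 29.22 = 29.79 + 29.22 = 59.01.
Reliability = 59.01 / 63.22 = 0.933.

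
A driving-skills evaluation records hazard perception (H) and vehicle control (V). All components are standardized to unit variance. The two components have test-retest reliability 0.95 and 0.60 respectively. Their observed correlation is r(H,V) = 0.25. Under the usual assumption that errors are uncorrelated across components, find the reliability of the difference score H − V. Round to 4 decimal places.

Var(H−V) = 1 + 1 − 2·0.25 = 2 − 0.5 = 1.5.
Under uncorrelated errors the observed covariances equal the true-score covariances, so only the own-variance terms attenuate.
True-score variance = [0.95 + 0.60] − 0.5 = 1.55 − 0.5 = 1.05.
Reliability = 1.05 / 1.5 = 0.7000.

0.7000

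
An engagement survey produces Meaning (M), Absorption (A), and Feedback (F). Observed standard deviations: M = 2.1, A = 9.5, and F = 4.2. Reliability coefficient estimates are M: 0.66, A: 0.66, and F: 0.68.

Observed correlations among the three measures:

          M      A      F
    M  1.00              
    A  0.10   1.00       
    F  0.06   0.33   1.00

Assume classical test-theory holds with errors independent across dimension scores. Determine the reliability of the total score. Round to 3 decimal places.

Var(M+A+F) = 2.1² + 9.5² + 4.2² + 2·[2.1·9.5·0.10 + 2.1·4.2·0.06 + 9.5·4.2·0.33] = 112.3 + 31.3824 = 143.682.
Under uncorrelated errors the observed covariances equal the true-score covariances, so only the own-variance terms attenuate.
True-score variance = [2.1²·0.66 + 9.5²·0.66 + 4.2²·0.68] + 31.3824 = 74.4708 + 31.3824 = 105.853.
Reliability = 105.853 / 143.682 = 0.737.

0.737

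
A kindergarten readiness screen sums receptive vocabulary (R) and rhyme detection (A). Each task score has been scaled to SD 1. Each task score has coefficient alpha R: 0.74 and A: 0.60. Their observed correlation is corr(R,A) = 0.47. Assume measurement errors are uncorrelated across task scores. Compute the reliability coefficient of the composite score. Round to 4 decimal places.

0.7755

Var(R+A) = 2 + 2·[0.47] = 2 + 0.94 = 2.94.
With uncorrelated errors the cross-covariances are all true-score covariance, so they carry over unchanged; only the diagonal terms shrink to ρᵢσᵢ².
True-score variance = [0.74 + 0.60] + 0.94 = 1.34 + 0.94 = 2.28.
Reliability = 2.28 / 2.94 = 0.7755.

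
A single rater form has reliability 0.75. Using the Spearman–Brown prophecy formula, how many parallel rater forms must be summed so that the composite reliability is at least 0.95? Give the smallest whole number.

k ≥ ρ*(1−ρ₁)/(ρ₁(1−ρ*)) = 0.95·0.25 / (0.75·0.05) = 6.333.
Smallest integer k = 7.

7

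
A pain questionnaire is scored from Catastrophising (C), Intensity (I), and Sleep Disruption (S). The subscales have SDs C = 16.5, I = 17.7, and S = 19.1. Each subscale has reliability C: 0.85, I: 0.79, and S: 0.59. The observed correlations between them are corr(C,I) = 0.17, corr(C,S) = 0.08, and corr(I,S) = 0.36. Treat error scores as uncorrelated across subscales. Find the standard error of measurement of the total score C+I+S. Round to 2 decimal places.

16.01

Var(total) = 950.35 + 393.131 = 1343.48.
True-score variance = 694.149 + 393.131 = 1087.28, so reliability = 0.8093.
Error variance = 1343.48 − 1087.28 = 256.201; SEM = √256.201 = 16.01.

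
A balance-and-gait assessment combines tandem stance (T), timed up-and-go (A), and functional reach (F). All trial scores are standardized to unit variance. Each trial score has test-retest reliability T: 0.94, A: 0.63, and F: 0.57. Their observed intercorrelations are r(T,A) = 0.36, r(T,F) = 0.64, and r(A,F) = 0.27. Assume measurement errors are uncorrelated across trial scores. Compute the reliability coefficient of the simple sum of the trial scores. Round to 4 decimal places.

0.8448

Var(T+A+F) = 3 + 2·[0.36 + 0.64 + 0.27] = 3 + 2.54 = 5.54.
With uncorrelated errors the cross-covariances are all true-score covariance, so they carry over unchanged; only the diagonal terms shrink to ρᵢσᵢ².
True-score variance = [0.94 + 0.63 + 0.57] + 2.54 = 2.14 + 2.54 = 4.68.
Reliability = 4.68 / 5.54 = 0.8448.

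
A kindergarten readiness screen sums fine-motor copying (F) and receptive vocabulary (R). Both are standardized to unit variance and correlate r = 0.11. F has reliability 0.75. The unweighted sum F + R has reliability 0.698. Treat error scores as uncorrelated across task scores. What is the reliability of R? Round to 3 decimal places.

Var(F+R) = 2 + 2·0.11 = 2.220.
True-score variance = ρ_F + ρ_R + 2·0.11, so 0.698 = (0.75 + ρ_R + 0.22) / 2.220.
ρ_R = 0.698·2.220 − 0.75 − 0.22 = 0.580.

0.580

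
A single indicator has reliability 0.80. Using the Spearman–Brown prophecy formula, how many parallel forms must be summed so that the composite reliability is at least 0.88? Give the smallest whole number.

k ≥ ρ*(1−ρ₁)/(ρ₁(1−ρ*)) = 0.88·0.20 / (0.80·0.12) = 1.833.
Smallest integer k = 2.

2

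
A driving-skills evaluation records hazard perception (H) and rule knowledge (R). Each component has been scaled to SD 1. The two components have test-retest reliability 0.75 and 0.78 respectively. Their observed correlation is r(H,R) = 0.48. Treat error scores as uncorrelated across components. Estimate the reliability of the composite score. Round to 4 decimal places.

Var(H+R) = 2 + 2·[0.48] = 2 + 0.96 = 2.96.
Under uncorrelated errors the observed covariances equal the true-score covariances, so only the own-variance terms attenuate.
True-score variance = [0.75 + 0.78] + 0.96 = 1.53 + 0.96 = 2.49.
Reliability = 2.49 / 2.96 = 0.8412.

0.8412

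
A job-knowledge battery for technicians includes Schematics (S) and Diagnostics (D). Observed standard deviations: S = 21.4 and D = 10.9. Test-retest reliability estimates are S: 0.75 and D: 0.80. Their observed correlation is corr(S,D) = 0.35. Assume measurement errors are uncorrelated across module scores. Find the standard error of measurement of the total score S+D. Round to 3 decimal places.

Var(total) = 576.77 + 163.282 = 740.052.
True-score variance = 438.518 + 163.282 = 601.8, so reliability = 0.8132.
Error variance = 740.052 − 601.8 = 138.252; SEM = √138.252 = 11.758.

11.758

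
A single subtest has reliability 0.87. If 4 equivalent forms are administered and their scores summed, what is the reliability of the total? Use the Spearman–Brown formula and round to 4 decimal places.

0.9640

ρ_k = kρ / (1 + (k−1)ρ) = 4·0.87 / (1 + 3·0.87) = 3.480 / 3.610 = 0.9640.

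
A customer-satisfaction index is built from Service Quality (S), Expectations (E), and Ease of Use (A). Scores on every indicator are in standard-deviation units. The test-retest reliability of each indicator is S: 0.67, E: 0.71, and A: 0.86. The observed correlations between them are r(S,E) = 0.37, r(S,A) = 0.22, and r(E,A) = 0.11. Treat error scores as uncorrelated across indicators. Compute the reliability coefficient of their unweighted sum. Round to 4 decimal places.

Var(S+E+A) = 3 + 2·[0.37 + 0.22 + 0.11] = 3 + 1.4 = 4.4.
Because errors are independent across components, Cov(Tᵢ,Tⱼ) = Cov(Xᵢ,Xⱼ); the off-diagonal part of the true-score variance is the same as above.
True-score variance = [0.67 + 0.71 + 0.86] + 1.4 = 2.24 + 1.4 = 3.64.
Reliability = 3.64 / 4.4 = 0.8273.

0.8273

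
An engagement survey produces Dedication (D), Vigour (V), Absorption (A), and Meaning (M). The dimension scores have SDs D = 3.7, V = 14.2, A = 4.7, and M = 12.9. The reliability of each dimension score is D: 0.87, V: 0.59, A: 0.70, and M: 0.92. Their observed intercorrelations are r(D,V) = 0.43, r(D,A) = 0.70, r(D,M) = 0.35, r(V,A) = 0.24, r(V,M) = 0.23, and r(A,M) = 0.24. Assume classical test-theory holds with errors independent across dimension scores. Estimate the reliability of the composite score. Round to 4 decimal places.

Var(D+V+A+M) = 3.7² + 14.2² + 4.7² + 12.9² + 2·[3.7·14.2·0.43 + 3.7·4.7·0.70 + 3.7·12.9·0.35 + 14.2·4.7·0.24 + 14.2·12.9·0.23 + 4.7·12.9·0.24] = 403.83 + 248.342 = 652.172.
Under uncorrelated errors the observed covariances equal the true-score covariances, so only the own-variance terms attenuate.
True-score variance = [3.7²·0.87 + 14.2²·0.59 + 4.7²·0.70 + 12.9²·0.92] + 248.342 = 299.438 + 248.342 = 547.78.
Reliability = 547.78 / 652.172 = 0.8399.

0.8399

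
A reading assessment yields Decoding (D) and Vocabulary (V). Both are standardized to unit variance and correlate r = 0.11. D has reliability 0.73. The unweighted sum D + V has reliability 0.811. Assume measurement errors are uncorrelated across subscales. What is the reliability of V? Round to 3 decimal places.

Var(D+V) = 2 + 2·0.11 = 2.220.
True-score variance = ρ_D + ρ_V + 2·0.11, so 0.811 = (0.73 + ρ_V + 0.22) / 2.220.
ρ_V = 0.811·2.220 − 0.73 − 0.22 = 0.850.

0.850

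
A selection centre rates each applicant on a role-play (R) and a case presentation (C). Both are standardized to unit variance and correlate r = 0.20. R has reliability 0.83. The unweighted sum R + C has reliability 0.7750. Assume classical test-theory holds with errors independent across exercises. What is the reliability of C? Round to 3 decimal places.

Var(R+C) = 2 + 2·0.20 = 2.400.
True-score variance = ρ_R + ρ_C + 2·0.20, so 0.7750 = (0.83 + ρ_C + 0.40) / 2.400.
ρ_C = 0.7750·2.400 − 0.83 − 0.40 = 0.630.

0.630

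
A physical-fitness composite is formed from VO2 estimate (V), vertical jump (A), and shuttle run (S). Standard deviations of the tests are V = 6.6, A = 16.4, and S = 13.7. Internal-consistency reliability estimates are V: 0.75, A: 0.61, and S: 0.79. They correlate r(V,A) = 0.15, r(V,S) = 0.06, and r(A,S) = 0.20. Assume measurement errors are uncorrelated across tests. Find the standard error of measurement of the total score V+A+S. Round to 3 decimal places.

12.458

Var(total) = 500.21 + 133.194 = 633.404.
True-score variance = 345.011 + 133.194 = 478.205, so reliability = 0.7550.
Error variance = 633.404 − 478.205 = 155.199; SEM = √155.199 = 12.458.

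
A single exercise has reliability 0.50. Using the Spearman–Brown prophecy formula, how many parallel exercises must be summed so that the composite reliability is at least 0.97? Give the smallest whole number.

33

k ≥ ρ*(1−ρ₁)/(ρ₁(1−ρ*)) = 0.97·0.50 / (0.50·0.03) = 32.333.
Smallest integer k = 33.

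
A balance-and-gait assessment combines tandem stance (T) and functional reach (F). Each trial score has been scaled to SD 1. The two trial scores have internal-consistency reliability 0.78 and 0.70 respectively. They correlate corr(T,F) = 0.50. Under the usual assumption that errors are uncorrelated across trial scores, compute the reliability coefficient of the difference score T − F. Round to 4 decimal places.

Var(T−F) = 1 + 1 − 2·0.50 = 2 − 1 = 1.
Under uncorrelated errors the observed covariances equal the true-score covariances, so only the own-variance terms attenuate.
True-score variance = [0.78 + 0.70] − 1 = 1.48 − 1 = 0.48.
Reliability = 0.48 / 1 = 0.4800.

0.4800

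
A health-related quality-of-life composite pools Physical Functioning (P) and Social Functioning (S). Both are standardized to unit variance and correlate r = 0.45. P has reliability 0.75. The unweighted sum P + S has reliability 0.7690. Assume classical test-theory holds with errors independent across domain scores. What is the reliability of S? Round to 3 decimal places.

Var(P+S) = 2 + 2·0.45 = 2.900.
True-score variance = ρ_P + ρ_S + 2·0.45, so 0.7690 = (0.75 + ρ_S + 0.90) / 2.900.
ρ_S = 0.7690·2.900 − 0.75 − 0.90 = 0.580.

0.580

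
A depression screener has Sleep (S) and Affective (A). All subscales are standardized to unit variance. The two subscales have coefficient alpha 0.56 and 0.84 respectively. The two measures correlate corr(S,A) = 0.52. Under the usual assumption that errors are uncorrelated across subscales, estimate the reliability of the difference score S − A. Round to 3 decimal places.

0.375

Var(S−A) = 1 + 1 − 2·0.52 = 2 − 1.04 = 0.96.
Under uncorrelated errors the observed covariances equal the true-score covariances, so only the own-variance terms attenuate.
True-score variance = [0.56 + 0.84] − 1.04 = 1.4 − 1.04 = 0.36.
Reliability = 0.36 / 0.96 = 0.375.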